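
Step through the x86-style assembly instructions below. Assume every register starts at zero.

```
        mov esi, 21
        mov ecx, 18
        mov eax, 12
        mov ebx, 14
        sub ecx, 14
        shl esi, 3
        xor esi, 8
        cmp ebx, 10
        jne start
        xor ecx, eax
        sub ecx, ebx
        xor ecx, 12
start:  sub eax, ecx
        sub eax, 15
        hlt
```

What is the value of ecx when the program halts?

mov esi, 21 → esi=21
mov ecx, 18 → ecx=18
mov eax, 12 → eax=12
mov ebx, 14 → ebx=14
sub ecx, 14 → ecx=18-14=4
shl esi, 3 → esi=21<<3=168
xor esi, 8 → esi=168^8=160
cmp ebx, 10  (cmp 14,10)
jne start: taken
sub eax, ecx → eax=12-4=8
sub eax, 15 → eax=8-15=-7
halt.

4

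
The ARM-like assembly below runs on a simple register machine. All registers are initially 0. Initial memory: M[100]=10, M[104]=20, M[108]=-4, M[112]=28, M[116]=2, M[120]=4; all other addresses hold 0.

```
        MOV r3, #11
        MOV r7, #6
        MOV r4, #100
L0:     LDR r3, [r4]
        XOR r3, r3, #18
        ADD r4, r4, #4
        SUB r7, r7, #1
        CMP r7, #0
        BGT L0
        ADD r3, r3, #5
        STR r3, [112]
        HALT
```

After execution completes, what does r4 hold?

124

r3=11
r7=6
r4=100
r3=M[100]=10
r3=10^18=24
r4=100+4=104
r7=6-1=5
CMP r7, #0  (cmp 5,0)
BGT L0: taken
r3=M[104]=20
r3=20^18=6
r4=104+4=108
r7=5-1=4
CMP r7, #0  (cmp 4,0)
BGT L0: taken
r3=M[108]=-4
r3=(-4)^18=-18
r4=108+4=112
r7=4-1=3
CMP r7, #0  (cmp 3,0)
BGT L0: taken
r3=M[112]=28
r3=28^18=14
r4=112+4=116
r7=3-1=2
CMP r7, #0  (cmp 2,0)
BGT L0: taken
r3=M[116]=2
r3=2^18=16
r4=116+4=120
r7=2-1=1
CMP r7, #0  (cmp 1,0)
BGT L0: taken
r3=M[120]=4
r3=4^18=22
r4=120+4=124
r7=1-1=0
CMP r7, #0  (cmp 0,0)
BGT L0: not taken
r3=22+5=27
STR r3, [112] → M[112]=27
halt.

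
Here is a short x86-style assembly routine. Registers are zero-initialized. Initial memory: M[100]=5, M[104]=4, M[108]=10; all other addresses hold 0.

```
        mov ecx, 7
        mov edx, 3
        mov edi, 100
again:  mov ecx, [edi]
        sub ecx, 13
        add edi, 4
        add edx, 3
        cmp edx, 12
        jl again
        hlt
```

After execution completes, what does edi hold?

mov ecx, 7 → ecx=7
mov edx, 3 → edx=3
mov edi, 100 → edi=100
mov ecx, [edi] → ecx=M[100]=5
sub ecx, 13 → ecx=5-13=-8
add edi, 4 → edi=100+4=104
add edx, 3 → edx=3+3=6
cmp edx, 12  (cmp 6,12)
jl again: taken
mov ecx, [edi] → ecx=M[104]=4
sub ecx, 13 → ecx=4-13=-9
add edi, 4 → edi=104+4=108
add edx, 3 → edx=6+3=9
cmp edx, 12  (cmp 9,12)
jl again: taken
mov ecx, [edi] → ecx=M[108]=10
sub ecx, 13 → ecx=10-13=-3
add edi, 4 → edi=108+4=112
add edx, 3 → edx=9+3=12
cmp edx, 12  (cmp 12,12)
jl again: not taken
halt.

112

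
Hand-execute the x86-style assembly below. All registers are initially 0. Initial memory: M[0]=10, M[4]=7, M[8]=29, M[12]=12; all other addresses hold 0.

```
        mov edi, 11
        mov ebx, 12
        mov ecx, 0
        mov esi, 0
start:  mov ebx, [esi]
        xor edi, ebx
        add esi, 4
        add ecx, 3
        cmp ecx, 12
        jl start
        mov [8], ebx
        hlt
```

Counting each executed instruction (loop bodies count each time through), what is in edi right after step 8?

1

edi=11
ebx=12
ecx=0
esi=0
ebx=M[0]=10
edi=11^10=1
esi=0+4=4
ecx=0+3=3
After step 8: edi = 1.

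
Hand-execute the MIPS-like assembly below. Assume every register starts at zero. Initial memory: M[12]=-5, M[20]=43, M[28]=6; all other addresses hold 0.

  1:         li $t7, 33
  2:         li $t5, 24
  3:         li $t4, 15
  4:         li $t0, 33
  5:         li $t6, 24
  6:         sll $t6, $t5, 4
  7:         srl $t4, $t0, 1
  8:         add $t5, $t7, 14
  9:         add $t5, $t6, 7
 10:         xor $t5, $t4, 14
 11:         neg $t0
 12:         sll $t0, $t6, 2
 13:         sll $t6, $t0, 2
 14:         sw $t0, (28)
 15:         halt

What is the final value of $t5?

30

li $t7, 33 → $t7=33
li $t5, 24 → $t5=24
li $t4, 15 → $t4=15
li $t0, 33 → $t0=33
li $t6, 24 → $t6=24
sll $t6, $t5, 4 → $t6=24<<4=384
srl $t4, $t0, 1 → $t4=33>>1=16
add $t5, $t7, 14 → $t5=33+14=47
add $t5, $t6, 7 → $t5=384+7=391
xor $t5, $t4, 14 → $t5=16^14=30
neg $t0 → $t0=-(33)=-33
sll $t0, $t6, 2 → $t0=384<<2=1536
sll $t6, $t0, 2 → $t6=1536<<2=6144
sw $t0, (28) → M[28]=1536
halt.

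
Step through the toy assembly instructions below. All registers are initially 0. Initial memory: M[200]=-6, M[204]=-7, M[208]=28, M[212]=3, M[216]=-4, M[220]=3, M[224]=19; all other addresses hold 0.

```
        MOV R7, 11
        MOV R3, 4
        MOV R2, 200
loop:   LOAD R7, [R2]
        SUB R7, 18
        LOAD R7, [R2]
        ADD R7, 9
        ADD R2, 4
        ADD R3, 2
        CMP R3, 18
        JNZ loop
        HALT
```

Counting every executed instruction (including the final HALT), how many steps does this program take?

60

after MOV R7, 11: R7=11
after MOV R3, 4: R3=4
after MOV R2, 200: R2=200
after LOAD R7, [R2]: R7=M[200]=-6
after SUB R7, 18: R7=(-6)-18=-24
after LOAD R7, [R2]: R7=M[200]=-6
after ADD R7, 9: R7=(-6)+9=3
after ADD R2, 4: R2=200+4=204
after ADD R3, 2: R3=4+2=6
CMP R3, 18  (cmp 6,18)
JNZ loop: taken
after LOAD R7, [R2]: R7=M[204]=-7
after SUB R7, 18: R7=(-7)-18=-25
after LOAD R7, [R2]: R7=M[204]=-7
after ADD R7, 9: R7=(-7)+9=2
after ADD R2, 4: R2=204+4=208
after ADD R3, 2: R3=6+2=8
CMP R3, 18  (cmp 8,18)
JNZ loop: taken
after LOAD R7, [R2]: R7=M[208]=28
after SUB R7, 18: R7=28-18=10
after LOAD R7, [R2]: R7=M[208]=28
after ADD R7, 9: R7=28+9=37
after ADD R2, 4: R2=208+4=212
after ADD R3, 2: R3=8+2=10
CMP R3, 18  (cmp 10,18)
JNZ loop: taken
after LOAD R7, [R2]: R7=M[212]=3
after SUB R7, 18: R7=3-18=-15
after LOAD R7, [R2]: R7=M[212]=3
after ADD R7, 9: R7=3+9=12
after ADD R2, 4: R2=212+4=216
after ADD R3, 2: R3=10+2=12
CMP R3, 18  (cmp 12,18)
JNZ loop: taken
after LOAD R7, [R2]: R7=M[216]=-4
after SUB R7, 18: R7=(-4)-18=-22
after LOAD R7, [R2]: R7=M[216]=-4
after ADD R7, 9: R7=(-4)+9=5
after ADD R2, 4: R2=216+4=220
after ADD R3, 2: R3=12+2=14
CMP R3, 18  (cmp 14,18)
JNZ loop: taken
after LOAD R7, [R2]: R7=M[220]=3
after SUB R7, 18: R7=3-18=-15
after LOAD R7, [R2]: R7=M[220]=3
after ADD R7, 9: R7=3+9=12
after ADD R2, 4: R2=220+4=224
after ADD R3, 2: R3=14+2=16
CMP R3, 18  (cmp 16,18)
JNZ loop: taken
after LOAD R7, [R2]: R7=M[224]=19
after SUB R7, 18: R7=19-18=1
after LOAD R7, [R2]: R7=M[224]=19
after ADD R7, 9: R7=19+9=28
after ADD R2, 4: R2=224+4=228
after ADD R3, 2: R3=16+2=18
CMP R3, 18  (cmp 18,18)
JNZ loop: not taken
halt.
Total executed instructions: 60.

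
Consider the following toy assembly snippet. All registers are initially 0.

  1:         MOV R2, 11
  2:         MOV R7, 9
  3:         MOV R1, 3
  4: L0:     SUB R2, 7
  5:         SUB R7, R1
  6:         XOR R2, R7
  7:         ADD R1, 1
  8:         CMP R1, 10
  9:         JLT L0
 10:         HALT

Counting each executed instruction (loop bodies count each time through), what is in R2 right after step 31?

after MOV R2, 11: R2=11
after MOV R7, 9: R7=9
after MOV R1, 3: R1=3
after SUB R2, 7: R2=11-7=4
after SUB R7, R1: R7=9-3=6
after XOR R2, R7: R2=4^6=2
after ADD R1, 1: R1=3+1=4
CMP R1, 10  (cmp 4,10)
JLT L0: taken
after SUB R2, 7: R2=2-7=-5
after SUB R7, R1: R7=6-4=2
after XOR R2, R7: R2=(-5)^2=-7
after ADD R1, 1: R1=4+1=5
CMP R1, 10  (cmp 5,10)
JLT L0: taken
after SUB R2, 7: R2=(-7)-7=-14
after SUB R7, R1: R7=2-5=-3
after XOR R2, R7: R2=(-14)^(-3)=15
after ADD R1, 1: R1=5+1=6
CMP R1, 10  (cmp 6,10)
JLT L0: taken
after SUB R2, 7: R2=15-7=8
after SUB R7, R1: R7=(-3)-6=-9
after XOR R2, R7: R2=8^(-9)=-1
after ADD R1, 1: R1=6+1=7
CMP R1, 10  (cmp 7,10)
JLT L0: taken
after SUB R2, 7: R2=(-1)-7=-8
after SUB R7, R1: R7=(-9)-7=-16
after XOR R2, R7: R2=(-8)^(-16)=8
after ADD R1, 1: R1=7+1=8
After step 31: R2 = 8.

8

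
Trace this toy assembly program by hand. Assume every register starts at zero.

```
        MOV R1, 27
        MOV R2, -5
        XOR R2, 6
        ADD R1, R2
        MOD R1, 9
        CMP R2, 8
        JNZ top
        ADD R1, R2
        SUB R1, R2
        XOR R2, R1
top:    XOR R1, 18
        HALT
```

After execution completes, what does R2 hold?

after MOV R1, 27: R1=27
after MOV R2, -5: R2=-5
after XOR R2, 6: R2=(-5)^6=-3
after ADD R1, R2: R1=27+(-3)=24
after MOD R1, 9: R1=24%9=6
CMP R2, 8  (cmp -3,8)
JNZ top: taken
after XOR R1, 18: R1=6^18=20
halt.

-3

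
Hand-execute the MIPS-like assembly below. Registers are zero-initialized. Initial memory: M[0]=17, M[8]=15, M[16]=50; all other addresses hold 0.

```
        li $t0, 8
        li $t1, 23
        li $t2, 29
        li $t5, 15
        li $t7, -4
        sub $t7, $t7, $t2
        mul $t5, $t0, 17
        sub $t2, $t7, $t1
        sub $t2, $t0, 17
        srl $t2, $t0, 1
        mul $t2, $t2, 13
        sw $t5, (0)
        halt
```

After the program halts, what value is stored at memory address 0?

136

$t0=8
$t1=23
$t2=29
$t5=15
$t7=-4
$t7=(-4)-29=-33
$t5=8*17=136
$t2=(-33)-23=-56
$t2=8-17=-9
$t2=8>>1=4
$t2=4*13=52
sw $t5, (0) → M[0]=136
halt.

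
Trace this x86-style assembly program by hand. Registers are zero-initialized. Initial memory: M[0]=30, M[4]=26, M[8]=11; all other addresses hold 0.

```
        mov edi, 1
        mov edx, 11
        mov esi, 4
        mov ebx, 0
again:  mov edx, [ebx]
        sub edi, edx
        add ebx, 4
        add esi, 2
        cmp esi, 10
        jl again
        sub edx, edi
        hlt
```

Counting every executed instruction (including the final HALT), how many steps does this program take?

edi=1
edx=11
esi=4
ebx=0
edx=M[0]=30
edi=1-30=-29
ebx=0+4=4
esi=4+2=6
cmp esi, 10  (cmp 6,10)
jl again: taken
edx=M[4]=26
edi=(-29)-26=-55
ebx=4+4=8
esi=6+2=8
cmp esi, 10  (cmp 8,10)
jl again: taken
edx=M[8]=11
edi=(-55)-11=-66
ebx=8+4=12
esi=8+2=10
cmp esi, 10  (cmp 10,10)
jl again: not taken
edx=11-(-66)=77
halt.
Total executed instructions: 24.

24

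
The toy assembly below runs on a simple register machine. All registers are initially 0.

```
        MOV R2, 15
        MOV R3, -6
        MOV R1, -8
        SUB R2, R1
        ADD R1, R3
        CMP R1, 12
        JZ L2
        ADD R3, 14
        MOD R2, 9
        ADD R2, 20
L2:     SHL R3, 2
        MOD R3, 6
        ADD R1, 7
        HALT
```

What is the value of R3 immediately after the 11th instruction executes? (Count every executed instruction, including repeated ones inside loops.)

R2=15
R3=-6
R1=-8
R2=15-(-8)=23
R1=(-8)+(-6)=-14
CMP R1, 12  (cmp -14,12)
JZ L2: not taken
R3=(-6)+14=8
R2=23%9=5
R2=5+20=25
R3=8<<2=32
After step 11: R3 = 32.

32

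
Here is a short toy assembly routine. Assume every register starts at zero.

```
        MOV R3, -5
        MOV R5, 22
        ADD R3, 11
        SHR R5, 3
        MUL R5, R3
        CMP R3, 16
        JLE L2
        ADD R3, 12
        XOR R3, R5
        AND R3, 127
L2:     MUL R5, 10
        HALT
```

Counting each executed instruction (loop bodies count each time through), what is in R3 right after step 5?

6

MOV R3, -5 → R3=-5
MOV R5, 22 → R5=22
ADD R3, 11 → R3=(-5)+11=6
SHR R5, 3 → R5=22>>3=2
MUL R5, R3 → R5=2*6=12
After step 5: R3 = 6.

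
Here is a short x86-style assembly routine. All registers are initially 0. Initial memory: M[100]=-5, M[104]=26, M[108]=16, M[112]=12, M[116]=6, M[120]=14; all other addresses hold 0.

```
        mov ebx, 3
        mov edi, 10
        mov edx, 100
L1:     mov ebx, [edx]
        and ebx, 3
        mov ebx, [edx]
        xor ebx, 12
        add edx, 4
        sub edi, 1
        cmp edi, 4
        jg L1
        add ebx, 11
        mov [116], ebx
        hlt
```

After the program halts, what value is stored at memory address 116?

after mov ebx, 3: ebx=3
after mov edi, 10: edi=10
after mov edx, 100: edx=100
after mov ebx, [edx]: ebx=M[100]=-5
after and ebx, 3: ebx=(-5)&3=3
after mov ebx, [edx]: ebx=M[100]=-5
after xor ebx, 12: ebx=(-5)^12=-9
after add edx, 4: edx=100+4=104
after sub edi, 1: edi=10-1=9
cmp edi, 4  (cmp 9,4)
jg L1: taken
after mov ebx, [edx]: ebx=M[104]=26
after and ebx, 3: ebx=26&3=2
after mov ebx, [edx]: ebx=M[104]=26
after xor ebx, 12: ebx=26^12=22
after add edx, 4: edx=104+4=108
after sub edi, 1: edi=9-1=8
cmp edi, 4  (cmp 8,4)
jg L1: taken
after mov ebx, [edx]: ebx=M[108]=16
after and ebx, 3: ebx=16&3=0
after mov ebx, [edx]: ebx=M[108]=16
after xor ebx, 12: ebx=16^12=28
after add edx, 4: edx=108+4=112
after sub edi, 1: edi=8-1=7
cmp edi, 4  (cmp 7,4)
jg L1: taken
after mov ebx, [edx]: ebx=M[112]=12
after and ebx, 3: ebx=12&3=0
after mov ebx, [edx]: ebx=M[112]=12
after xor ebx, 12: ebx=12^12=0
after add edx, 4: edx=112+4=116
after sub edi, 1: edi=7-1=6
cmp edi, 4  (cmp 6,4)
jg L1: taken
after mov ebx, [edx]: ebx=M[116]=6
after and ebx, 3: ebx=6&3=2
after mov ebx, [edx]: ebx=M[116]=6
after xor ebx, 12: ebx=6^12=10
after add edx, 4: edx=116+4=120
after sub edi, 1: edi=6-1=5
cmp edi, 4  (cmp 5,4)
jg L1: taken
after mov ebx, [edx]: ebx=M[120]=14
after and ebx, 3: ebx=14&3=2
after mov ebx, [edx]: ebx=M[120]=14
after xor ebx, 12: ebx=14^12=2
after add edx, 4: edx=120+4=124
after sub edi, 1: edi=5-1=4
cmp edi, 4  (cmp 4,4)
jg L1: not taken
after add ebx, 11: ebx=2+11=13
mov [116], ebx → M[116]=13
halt.

13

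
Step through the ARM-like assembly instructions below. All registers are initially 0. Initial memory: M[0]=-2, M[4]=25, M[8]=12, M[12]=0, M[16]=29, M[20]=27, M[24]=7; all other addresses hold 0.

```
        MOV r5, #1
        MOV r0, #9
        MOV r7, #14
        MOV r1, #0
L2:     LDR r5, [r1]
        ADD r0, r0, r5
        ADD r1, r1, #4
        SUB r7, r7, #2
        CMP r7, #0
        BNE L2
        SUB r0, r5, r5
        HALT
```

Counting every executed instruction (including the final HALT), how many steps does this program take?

48

MOV r5, #1 → r5=1
MOV r0, #9 → r0=9
MOV r7, #14 → r7=14
MOV r1, #0 → r1=0
LDR r5, [r1] → r5=M[0]=-2
ADD r0, r0, r5 → r0=9+(-2)=7
ADD r1, r1, #4 → r1=0+4=4
SUB r7, r7, #2 → r7=14-2=12
CMP r7, #0  (cmp 12,0)
BNE L2: taken
LDR r5, [r1] → r5=M[4]=25
ADD r0, r0, r5 → r0=7+25=32
ADD r1, r1, #4 → r1=4+4=8
SUB r7, r7, #2 → r7=12-2=10
CMP r7, #0  (cmp 10,0)
BNE L2: taken
LDR r5, [r1] → r5=M[8]=12
ADD r0, r0, r5 → r0=32+12=44
ADD r1, r1, #4 → r1=8+4=12
SUB r7, r7, #2 → r7=10-2=8
CMP r7, #0  (cmp 8,0)
BNE L2: taken
LDR r5, [r1] → r5=M[12]=0
ADD r0, r0, r5 → r0=44+0=44
ADD r1, r1, #4 → r1=12+4=16
SUB r7, r7, #2 → r7=8-2=6
CMP r7, #0  (cmp 6,0)
BNE L2: taken
LDR r5, [r1] → r5=M[16]=29
ADD r0, r0, r5 → r0=44+29=73
ADD r1, r1, #4 → r1=16+4=20
SUB r7, r7, #2 → r7=6-2=4
CMP r7, #0  (cmp 4,0)
BNE L2: taken
LDR r5, [r1] → r5=M[20]=27
ADD r0, r0, r5 → r0=73+27=100
ADD r1, r1, #4 → r1=20+4=24
SUB r7, r7, #2 → r7=4-2=2
CMP r7, #0  (cmp 2,0)
BNE L2: taken
LDR r5, [r1] → r5=M[24]=7
ADD r0, r0, r5 → r0=100+7=107
ADD r1, r1, #4 → r1=24+4=28
SUB r7, r7, #2 → r7=2-2=0
CMP r7, #0  (cmp 0,0)
BNE L2: not taken
SUB r0, r5, r5 → r0=7-7=0
halt.
Total executed instructions: 48.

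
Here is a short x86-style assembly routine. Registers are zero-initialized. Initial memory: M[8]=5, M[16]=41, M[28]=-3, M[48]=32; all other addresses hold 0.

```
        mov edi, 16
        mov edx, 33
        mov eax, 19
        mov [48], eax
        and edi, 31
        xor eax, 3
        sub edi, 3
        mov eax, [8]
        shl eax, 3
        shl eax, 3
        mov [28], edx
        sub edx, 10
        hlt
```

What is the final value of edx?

after mov edi, 16: edi=16
after mov edx, 33: edx=33
after mov eax, 19: eax=19
mov [48], eax → M[48]=19
after and edi, 31: edi=16&31=16
after xor eax, 3: eax=19^3=16
after sub edi, 3: edi=16-3=13
after mov eax, [8]: eax=M[8]=5
after shl eax, 3: eax=5<<3=40
after shl eax, 3: eax=40<<3=320
mov [28], edx → M[28]=33
after sub edx, 10: edx=33-10=23
halt.

23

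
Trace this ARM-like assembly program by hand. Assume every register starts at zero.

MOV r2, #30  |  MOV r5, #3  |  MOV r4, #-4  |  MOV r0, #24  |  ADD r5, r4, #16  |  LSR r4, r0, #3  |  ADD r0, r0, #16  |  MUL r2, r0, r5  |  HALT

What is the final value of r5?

r2=30
r5=3
r4=-4
r0=24
r5=(-4)+16=12
r4=24>>3=3
r0=24+16=40
r2=40*12=480
halt.

12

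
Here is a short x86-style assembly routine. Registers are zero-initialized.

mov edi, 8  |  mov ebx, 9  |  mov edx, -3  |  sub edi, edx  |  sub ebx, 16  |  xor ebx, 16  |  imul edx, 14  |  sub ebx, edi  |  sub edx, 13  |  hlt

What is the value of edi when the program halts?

11

after mov edi, 8: edi=8
after mov ebx, 9: ebx=9
after mov edx, -3: edx=-3
after sub edi, edx: edi=8-(-3)=11
after sub ebx, 16: ebx=9-16=-7
after xor ebx, 16: ebx=(-7)^16=-23
after imul edx, 14: edx=(-3)*14=-42
after sub ebx, edi: ebx=(-23)-11=-34
after sub edx, 13: edx=(-42)-13=-55
halt.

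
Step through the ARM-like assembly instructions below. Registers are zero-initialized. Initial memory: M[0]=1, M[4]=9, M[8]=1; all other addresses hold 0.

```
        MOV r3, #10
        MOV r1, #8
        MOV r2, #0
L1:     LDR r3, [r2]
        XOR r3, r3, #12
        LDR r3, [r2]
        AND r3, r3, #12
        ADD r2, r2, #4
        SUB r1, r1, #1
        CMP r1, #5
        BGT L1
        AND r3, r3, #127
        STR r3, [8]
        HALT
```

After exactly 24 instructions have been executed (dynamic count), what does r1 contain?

after MOV r3, #10: r3=10
after MOV r1, #8: r1=8
after MOV r2, #0: r2=0
after LDR r3, [r2]: r3=M[0]=1
after XOR r3, r3, #12: r3=1^12=13
after LDR r3, [r2]: r3=M[0]=1
after AND r3, r3, #12: r3=1&12=0
after ADD r2, r2, #4: r2=0+4=4
after SUB r1, r1, #1: r1=8-1=7
CMP r1, #5  (cmp 7,5)
BGT L1: taken
after LDR r3, [r2]: r3=M[4]=9
after XOR r3, r3, #12: r3=9^12=5
after LDR r3, [r2]: r3=M[4]=9
after AND r3, r3, #12: r3=9&12=8
after ADD r2, r2, #4: r2=4+4=8
after SUB r1, r1, #1: r1=7-1=6
CMP r1, #5  (cmp 6,5)
BGT L1: taken
after LDR r3, [r2]: r3=M[8]=1
after XOR r3, r3, #12: r3=1^12=13
after LDR r3, [r2]: r3=M[8]=1
after AND r3, r3, #12: r3=1&12=0
after ADD r2, r2, #4: r2=8+4=12
After step 24: r1 = 6.

6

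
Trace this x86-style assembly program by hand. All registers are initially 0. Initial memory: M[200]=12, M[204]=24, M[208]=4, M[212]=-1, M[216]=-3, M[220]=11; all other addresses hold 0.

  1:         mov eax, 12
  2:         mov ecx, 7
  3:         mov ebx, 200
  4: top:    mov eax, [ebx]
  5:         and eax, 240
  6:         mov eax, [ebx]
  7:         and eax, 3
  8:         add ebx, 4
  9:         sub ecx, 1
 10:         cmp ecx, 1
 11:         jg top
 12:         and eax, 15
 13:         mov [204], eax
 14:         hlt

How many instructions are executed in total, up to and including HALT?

after mov eax, 12: eax=12
after mov ecx, 7: ecx=7
after mov ebx, 200: ebx=200
after mov eax, [ebx]: eax=M[200]=12
after and eax, 240: eax=12&240=0
after mov eax, [ebx]: eax=M[200]=12
after and eax, 3: eax=12&3=0
after add ebx, 4: ebx=200+4=204
after sub ecx, 1: ecx=7-1=6
cmp ecx, 1  (cmp 6,1)
jg top: taken
after mov eax, [ebx]: eax=M[204]=24
after and eax, 240: eax=24&240=16
after mov eax, [ebx]: eax=M[204]=24
after and eax, 3: eax=24&3=0
after add ebx, 4: ebx=204+4=208
after sub ecx, 1: ecx=6-1=5
cmp ecx, 1  (cmp 5,1)
jg top: taken
after mov eax, [ebx]: eax=M[208]=4
after and eax, 240: eax=4&240=0
after mov eax, [ebx]: eax=M[208]=4
after and eax, 3: eax=4&3=0
after add ebx, 4: ebx=208+4=212
after sub ecx, 1: ecx=5-1=4
cmp ecx, 1  (cmp 4,1)
jg top: taken
after mov eax, [ebx]: eax=M[212]=-1
after and eax, 240: eax=(-1)&240=240
after mov eax, [ebx]: eax=M[212]=-1
after and eax, 3: eax=(-1)&3=3
after add ebx, 4: ebx=212+4=216
after sub ecx, 1: ecx=4-1=3
cmp ecx, 1  (cmp 3,1)
jg top: taken
after mov eax, [ebx]: eax=M[216]=-3
after and eax, 240: eax=(-3)&240=240
after mov eax, [ebx]: eax=M[216]=-3
after and eax, 3: eax=(-3)&3=1
after add ebx, 4: ebx=216+4=220
after sub ecx, 1: ecx=3-1=2
cmp ecx, 1  (cmp 2,1)
jg top: taken
after mov eax, [ebx]: eax=M[220]=11
after and eax, 240: eax=11&240=0
after mov eax, [ebx]: eax=M[220]=11
after and eax, 3: eax=11&3=3
after add ebx, 4: ebx=220+4=224
after sub ecx, 1: ecx=2-1=1
cmp ecx, 1  (cmp 1,1)
jg top: not taken
after and eax, 15: eax=3&15=3
mov [204], eax → M[204]=3
halt.
Total executed instructions: 54.

54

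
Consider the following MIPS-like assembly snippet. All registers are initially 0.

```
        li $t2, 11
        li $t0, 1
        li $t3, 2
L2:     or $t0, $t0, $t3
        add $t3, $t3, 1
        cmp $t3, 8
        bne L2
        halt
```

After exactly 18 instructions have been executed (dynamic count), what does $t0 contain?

after li $t2, 11: $t2=11
after li $t0, 1: $t0=1
after li $t3, 2: $t3=2
after or $t0, $t0, $t3: $t0=1|2=3
after add $t3, $t3, 1: $t3=2+1=3
cmp $t3, 8  (cmp 3,8)
bne L2: taken
after or $t0, $t0, $t3: $t0=3|3=3
after add $t3, $t3, 1: $t3=3+1=4
cmp $t3, 8  (cmp 4,8)
bne L2: taken
after or $t0, $t0, $t3: $t0=3|4=7
after add $t3, $t3, 1: $t3=4+1=5
cmp $t3, 8  (cmp 5,8)
bne L2: taken
after or $t0, $t0, $t3: $t0=7|5=7
after add $t3, $t3, 1: $t3=5+1=6
cmp $t3, 8  (cmp 6,8)
After step 18: $t0 = 7.

7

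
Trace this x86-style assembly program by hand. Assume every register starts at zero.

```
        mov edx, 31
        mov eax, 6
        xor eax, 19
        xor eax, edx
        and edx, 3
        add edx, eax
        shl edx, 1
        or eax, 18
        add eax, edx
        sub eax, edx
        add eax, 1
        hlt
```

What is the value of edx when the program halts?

mov edx, 31 → edx=31
mov eax, 6 → eax=6
xor eax, 19 → eax=6^19=21
xor eax, edx → eax=21^31=10
and edx, 3 → edx=31&3=3
add edx, eax → edx=3+10=13
shl edx, 1 → edx=13<<1=26
or eax, 18 → eax=10|18=26
add eax, edx → eax=26+26=52
sub eax, edx → eax=52-26=26
add eax, 1 → eax=26+1=27
halt.

26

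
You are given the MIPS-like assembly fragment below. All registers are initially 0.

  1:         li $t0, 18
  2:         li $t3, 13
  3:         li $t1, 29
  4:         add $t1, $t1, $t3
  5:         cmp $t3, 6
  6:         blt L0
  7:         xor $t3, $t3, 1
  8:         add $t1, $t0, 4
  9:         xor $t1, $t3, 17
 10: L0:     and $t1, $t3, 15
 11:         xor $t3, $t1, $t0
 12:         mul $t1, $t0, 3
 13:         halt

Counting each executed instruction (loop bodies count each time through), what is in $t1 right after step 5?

42

li $t0, 18 → $t0=18
li $t3, 13 → $t3=13
li $t1, 29 → $t1=29
add $t1, $t1, $t3 → $t1=29+13=42
cmp $t3, 6  (cmp 13,6)
After step 5: $t1 = 42.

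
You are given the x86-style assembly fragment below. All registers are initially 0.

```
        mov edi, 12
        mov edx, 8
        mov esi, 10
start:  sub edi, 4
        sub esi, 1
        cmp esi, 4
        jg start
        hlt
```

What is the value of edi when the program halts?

mov edi, 12 → edi=12
mov edx, 8 → edx=8
mov esi, 10 → esi=10
sub edi, 4 → edi=12-4=8
sub esi, 1 → esi=10-1=9
cmp esi, 4  (cmp 9,4)
jg start: taken
sub edi, 4 → edi=8-4=4
sub esi, 1 → esi=9-1=8
cmp esi, 4  (cmp 8,4)
jg start: taken
sub edi, 4 → edi=4-4=0
sub esi, 1 → esi=8-1=7
cmp esi, 4  (cmp 7,4)
jg start: taken
sub edi, 4 → edi=0-4=-4
sub esi, 1 → esi=7-1=6
cmp esi, 4  (cmp 6,4)
jg start: taken
sub edi, 4 → edi=(-4)-4=-8
sub esi, 1 → esi=6-1=5
cmp esi, 4  (cmp 5,4)
jg start: taken
sub edi, 4 → edi=(-8)-4=-12
sub esi, 1 → esi=5-1=4
cmp esi, 4  (cmp 4,4)
jg start: not taken
halt.

-12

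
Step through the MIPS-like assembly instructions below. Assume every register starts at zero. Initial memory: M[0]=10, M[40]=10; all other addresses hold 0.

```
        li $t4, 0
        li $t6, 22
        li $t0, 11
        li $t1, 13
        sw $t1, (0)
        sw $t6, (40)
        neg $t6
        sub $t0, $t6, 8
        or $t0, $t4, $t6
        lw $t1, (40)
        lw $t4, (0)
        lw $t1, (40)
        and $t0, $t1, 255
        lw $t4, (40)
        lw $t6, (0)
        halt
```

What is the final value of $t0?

li $t4, 0 → $t4=0
li $t6, 22 → $t6=22
li $t0, 11 → $t0=11
li $t1, 13 → $t1=13
sw $t1, (0) → M[0]=13
sw $t6, (40) → M[40]=22
neg $t6 → $t6=-(22)=-22
sub $t0, $t6, 8 → $t0=(-22)-8=-30
or $t0, $t4, $t6 → $t0=0|(-22)=-22
lw $t1, (40) → $t1=M[40]=22
lw $t4, (0) → $t4=M[0]=13
lw $t1, (40) → $t1=M[40]=22
and $t0, $t1, 255 → $t0=22&255=22
lw $t4, (40) → $t4=M[40]=22
lw $t6, (0) → $t6=M[0]=13
halt.

22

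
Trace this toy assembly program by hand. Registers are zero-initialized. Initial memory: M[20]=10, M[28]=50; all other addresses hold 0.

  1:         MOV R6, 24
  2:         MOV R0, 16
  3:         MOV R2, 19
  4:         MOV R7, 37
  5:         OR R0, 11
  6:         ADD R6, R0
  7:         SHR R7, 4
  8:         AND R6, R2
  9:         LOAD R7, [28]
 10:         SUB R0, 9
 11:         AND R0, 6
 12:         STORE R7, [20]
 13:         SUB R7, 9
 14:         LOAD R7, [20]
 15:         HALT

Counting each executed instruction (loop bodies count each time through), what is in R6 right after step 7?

R6=24
R0=16
R2=19
R7=37
R0=16|11=27
R6=24+27=51
R7=37>>4=2
After step 7: R6 = 51.

51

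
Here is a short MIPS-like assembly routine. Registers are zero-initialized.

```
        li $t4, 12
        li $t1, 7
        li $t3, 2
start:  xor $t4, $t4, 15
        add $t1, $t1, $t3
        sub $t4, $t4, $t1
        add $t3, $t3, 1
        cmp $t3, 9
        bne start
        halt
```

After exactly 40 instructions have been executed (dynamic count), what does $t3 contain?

8

li $t4, 12 → $t4=12
li $t1, 7 → $t1=7
li $t3, 2 → $t3=2
xor $t4, $t4, 15 → $t4=12^15=3
add $t1, $t1, $t3 → $t1=7+2=9
sub $t4, $t4, $t1 → $t4=3-9=-6
add $t3, $t3, 1 → $t3=2+1=3
cmp $t3, 9  (cmp 3,9)
bne start: taken
xor $t4, $t4, 15 → $t4=(-6)^15=-11
add $t1, $t1, $t3 → $t1=9+3=12
sub $t4, $t4, $t1 → $t4=(-11)-12=-23
add $t3, $t3, 1 → $t3=3+1=4
cmp $t3, 9  (cmp 4,9)
bne start: taken
xor $t4, $t4, 15 → $t4=(-23)^15=-26
add $t1, $t1, $t3 → $t1=12+4=16
sub $t4, $t4, $t1 → $t4=(-26)-16=-42
add $t3, $t3, 1 → $t3=4+1=5
cmp $t3, 9  (cmp 5,9)
bne start: taken
xor $t4, $t4, 15 → $t4=(-42)^15=-39
add $t1, $t1, $t3 → $t1=16+5=21
sub $t4, $t4, $t1 → $t4=(-39)-21=-60
add $t3, $t3, 1 → $t3=5+1=6
cmp $t3, 9  (cmp 6,9)
bne start: taken
xor $t4, $t4, 15 → $t4=(-60)^15=-53
add $t1, $t1, $t3 → $t1=21+6=27
sub $t4, $t4, $t1 → $t4=(-53)-27=-80
add $t3, $t3, 1 → $t3=6+1=7
cmp $t3, 9  (cmp 7,9)
bne start: taken
xor $t4, $t4, 15 → $t4=(-80)^15=-65
add $t1, $t1, $t3 → $t1=27+7=34
sub $t4, $t4, $t1 → $t4=(-65)-34=-99
add $t3, $t3, 1 → $t3=7+1=8
cmp $t3, 9  (cmp 8,9)
bne start: taken
xor $t4, $t4, 15 → $t4=(-99)^15=-110
After step 40: $t3 = 8.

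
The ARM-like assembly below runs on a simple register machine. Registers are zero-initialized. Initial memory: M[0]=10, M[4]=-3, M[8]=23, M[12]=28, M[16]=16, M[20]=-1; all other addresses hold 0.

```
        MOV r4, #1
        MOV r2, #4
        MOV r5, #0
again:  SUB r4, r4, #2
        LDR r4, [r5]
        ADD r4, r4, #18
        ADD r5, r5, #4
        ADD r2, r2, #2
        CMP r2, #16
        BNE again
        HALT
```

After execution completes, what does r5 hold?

after MOV r4, #1: r4=1
after MOV r2, #4: r2=4
after MOV r5, #0: r5=0
after SUB r4, r4, #2: r4=1-2=-1
after LDR r4, [r5]: r4=M[0]=10
after ADD r4, r4, #18: r4=10+18=28
after ADD r5, r5, #4: r5=0+4=4
after ADD r2, r2, #2: r2=4+2=6
CMP r2, #16  (cmp 6,16)
BNE again: taken
after SUB r4, r4, #2: r4=28-2=26
after LDR r4, [r5]: r4=M[4]=-3
after ADD r4, r4, #18: r4=(-3)+18=15
after ADD r5, r5, #4: r5=4+4=8
after ADD r2, r2, #2: r2=6+2=8
CMP r2, #16  (cmp 8,16)
BNE again: taken
after SUB r4, r4, #2: r4=15-2=13
after LDR r4, [r5]: r4=M[8]=23
after ADD r4, r4, #18: r4=23+18=41
after ADD r5, r5, #4: r5=8+4=12
after ADD r2, r2, #2: r2=8+2=10
CMP r2, #16  (cmp 10,16)
BNE again: taken
after SUB r4, r4, #2: r4=41-2=39
after LDR r4, [r5]: r4=M[12]=28
after ADD r4, r4, #18: r4=28+18=46
after ADD r5, r5, #4: r5=12+4=16
after ADD r2, r2, #2: r2=10+2=12
CMP r2, #16  (cmp 12,16)
BNE again: taken
after SUB r4, r4, #2: r4=46-2=44
after LDR r4, [r5]: r4=M[16]=16
after ADD r4, r4, #18: r4=16+18=34
after ADD r5, r5, #4: r5=16+4=20
after ADD r2, r2, #2: r2=12+2=14
CMP r2, #16  (cmp 14,16)
BNE again: taken
after SUB r4, r4, #2: r4=34-2=32
after LDR r4, [r5]: r4=M[20]=-1
after ADD r4, r4, #18: r4=(-1)+18=17
after ADD r5, r5, #4: r5=20+4=24
after ADD r2, r2, #2: r2=14+2=16
CMP r2, #16  (cmp 16,16)
BNE again: not taken
halt.

24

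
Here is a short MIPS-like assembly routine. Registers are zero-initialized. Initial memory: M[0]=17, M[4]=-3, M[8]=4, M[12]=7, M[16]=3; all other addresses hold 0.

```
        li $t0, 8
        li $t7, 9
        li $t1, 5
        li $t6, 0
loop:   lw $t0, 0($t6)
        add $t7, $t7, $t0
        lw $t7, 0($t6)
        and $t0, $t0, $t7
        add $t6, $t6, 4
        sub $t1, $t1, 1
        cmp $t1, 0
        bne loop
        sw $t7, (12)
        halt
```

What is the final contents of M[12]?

3

$t0=8
$t7=9
$t1=5
$t6=0
$t0=M[0]=17
$t7=9+17=26
$t7=M[0]=17
$t0=17&17=17
$t6=0+4=4
$t1=5-1=4
cmp $t1, 0  (cmp 4,0)
bne loop: taken
$t0=M[4]=-3
$t7=17+(-3)=14
$t7=M[4]=-3
$t0=(-3)&(-3)=-3
$t6=4+4=8
$t1=4-1=3
cmp $t1, 0  (cmp 3,0)
bne loop: taken
$t0=M[8]=4
$t7=(-3)+4=1
$t7=M[8]=4
$t0=4&4=4
$t6=8+4=12
$t1=3-1=2
cmp $t1, 0  (cmp 2,0)
bne loop: taken
$t0=M[12]=7
$t7=4+7=11
$t7=M[12]=7
$t0=7&7=7
$t6=12+4=16
$t1=2-1=1
cmp $t1, 0  (cmp 1,0)
bne loop: taken
$t0=M[16]=3
$t7=7+3=10
$t7=M[16]=3
$t0=3&3=3
$t6=16+4=20
$t1=1-1=0
cmp $t1, 0  (cmp 0,0)
bne loop: not taken
sw $t7, (12) → M[12]=3
halt.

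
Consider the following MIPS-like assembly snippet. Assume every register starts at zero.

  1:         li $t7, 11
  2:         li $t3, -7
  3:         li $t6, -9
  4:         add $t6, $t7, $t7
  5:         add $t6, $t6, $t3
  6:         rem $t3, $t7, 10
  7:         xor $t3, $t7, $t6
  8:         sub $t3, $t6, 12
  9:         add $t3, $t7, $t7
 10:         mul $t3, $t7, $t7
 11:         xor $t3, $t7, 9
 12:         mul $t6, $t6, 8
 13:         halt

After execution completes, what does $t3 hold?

after li $t7, 11: $t7=11
after li $t3, -7: $t3=-7
after li $t6, -9: $t6=-9
after add $t6, $t7, $t7: $t6=11+11=22
after add $t6, $t6, $t3: $t6=22+(-7)=15
after rem $t3, $t7, 10: $t3=11%10=1
after xor $t3, $t7, $t6: $t3=11^15=4
after sub $t3, $t6, 12: $t3=15-12=3
after add $t3, $t7, $t7: $t3=11+11=22
after mul $t3, $t7, $t7: $t3=11*11=121
after xor $t3, $t7, 9: $t3=11^9=2
after mul $t6, $t6, 8: $t6=15*8=120
halt.

2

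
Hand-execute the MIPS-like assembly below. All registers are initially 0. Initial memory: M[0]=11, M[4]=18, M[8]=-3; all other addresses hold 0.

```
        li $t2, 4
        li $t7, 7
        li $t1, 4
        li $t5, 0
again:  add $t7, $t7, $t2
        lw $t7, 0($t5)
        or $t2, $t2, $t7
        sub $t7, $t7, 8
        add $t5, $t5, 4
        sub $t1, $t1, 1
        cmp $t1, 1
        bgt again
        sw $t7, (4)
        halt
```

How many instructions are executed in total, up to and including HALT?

$t2=4
$t7=7
$t1=4
$t5=0
$t7=7+4=11
$t7=M[0]=11
$t2=4|11=15
$t7=11-8=3
$t5=0+4=4
$t1=4-1=3
cmp $t1, 1  (cmp 3,1)
bgt again: taken
$t7=3+15=18
$t7=M[4]=18
$t2=15|18=31
$t7=18-8=10
$t5=4+4=8
$t1=3-1=2
cmp $t1, 1  (cmp 2,1)
bgt again: taken
$t7=10+31=41
$t7=M[8]=-3
$t2=31|(-3)=-1
$t7=(-3)-8=-11
$t5=8+4=12
$t1=2-1=1
cmp $t1, 1  (cmp 1,1)
bgt again: not taken
sw $t7, (4) → M[4]=-11
halt.
Total executed instructions: 30.

30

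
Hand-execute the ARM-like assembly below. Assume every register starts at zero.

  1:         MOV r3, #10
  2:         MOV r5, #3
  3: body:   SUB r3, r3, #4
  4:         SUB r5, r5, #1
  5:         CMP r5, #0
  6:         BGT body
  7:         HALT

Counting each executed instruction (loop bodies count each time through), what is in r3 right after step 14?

MOV r3, #10 → r3=10
MOV r5, #3 → r5=3
SUB r3, r3, #4 → r3=10-4=6
SUB r5, r5, #1 → r5=3-1=2
CMP r5, #0  (cmp 2,0)
BGT body: taken
SUB r3, r3, #4 → r3=6-4=2
SUB r5, r5, #1 → r5=2-1=1
CMP r5, #0  (cmp 1,0)
BGT body: taken
SUB r3, r3, #4 → r3=2-4=-2
SUB r5, r5, #1 → r5=1-1=0
CMP r5, #0  (cmp 0,0)
BGT body: not taken
After step 14: r3 = -2.

-2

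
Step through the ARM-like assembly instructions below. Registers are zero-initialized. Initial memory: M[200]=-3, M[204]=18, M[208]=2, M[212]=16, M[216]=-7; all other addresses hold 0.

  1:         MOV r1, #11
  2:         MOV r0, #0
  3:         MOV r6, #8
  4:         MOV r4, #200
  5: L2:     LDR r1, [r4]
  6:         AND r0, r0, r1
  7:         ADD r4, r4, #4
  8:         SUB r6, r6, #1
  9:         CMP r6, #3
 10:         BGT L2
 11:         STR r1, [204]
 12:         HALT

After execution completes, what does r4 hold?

MOV r1, #11 → r1=11
MOV r0, #0 → r0=0
MOV r6, #8 → r6=8
MOV r4, #200 → r4=200
LDR r1, [r4] → r1=M[200]=-3
AND r0, r0, r1 → r0=0&(-3)=0
ADD r4, r4, #4 → r4=200+4=204
SUB r6, r6, #1 → r6=8-1=7
CMP r6, #3  (cmp 7,3)
BGT L2: taken
LDR r1, [r4] → r1=M[204]=18
AND r0, r0, r1 → r0=0&18=0
ADD r4, r4, #4 → r4=204+4=208
SUB r6, r6, #1 → r6=7-1=6
CMP r6, #3  (cmp 6,3)
BGT L2: taken
LDR r1, [r4] → r1=M[208]=2
AND r0, r0, r1 → r0=0&2=0
ADD r4, r4, #4 → r4=208+4=212
SUB r6, r6, #1 → r6=6-1=5
CMP r6, #3  (cmp 5,3)
BGT L2: taken
LDR r1, [r4] → r1=M[212]=16
AND r0, r0, r1 → r0=0&16=0
ADD r4, r4, #4 → r4=212+4=216
SUB r6, r6, #1 → r6=5-1=4
CMP r6, #3  (cmp 4,3)
BGT L2: taken
LDR r1, [r4] → r1=M[216]=-7
AND r0, r0, r1 → r0=0&(-7)=0
ADD r4, r4, #4 → r4=216+4=220
SUB r6, r6, #1 → r6=4-1=3
CMP r6, #3  (cmp 3,3)
BGT L2: not taken
STR r1, [204] → M[204]=-7
halt.

220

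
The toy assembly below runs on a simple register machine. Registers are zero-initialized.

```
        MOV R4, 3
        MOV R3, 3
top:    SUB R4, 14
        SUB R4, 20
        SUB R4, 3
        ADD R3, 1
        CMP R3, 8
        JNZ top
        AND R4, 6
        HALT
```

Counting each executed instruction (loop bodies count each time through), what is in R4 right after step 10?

R4=3
R3=3
R4=3-14=-11
R4=(-11)-20=-31
R4=(-31)-3=-34
R3=3+1=4
CMP R3, 8  (cmp 4,8)
JNZ top: taken
R4=(-34)-14=-48
R4=(-48)-20=-68
After step 10: R4 = -68.

-68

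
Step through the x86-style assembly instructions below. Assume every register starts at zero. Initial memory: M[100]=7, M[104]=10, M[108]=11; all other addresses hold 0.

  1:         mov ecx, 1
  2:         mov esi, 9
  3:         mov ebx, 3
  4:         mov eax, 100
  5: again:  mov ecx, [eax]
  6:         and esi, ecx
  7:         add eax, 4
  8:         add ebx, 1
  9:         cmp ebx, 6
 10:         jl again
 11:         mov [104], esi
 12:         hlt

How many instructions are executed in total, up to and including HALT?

ecx=1
esi=9
ebx=3
eax=100
ecx=M[100]=7
esi=9&7=1
eax=100+4=104
ebx=3+1=4
cmp ebx, 6  (cmp 4,6)
jl again: taken
ecx=M[104]=10
esi=1&10=0
eax=104+4=108
ebx=4+1=5
cmp ebx, 6  (cmp 5,6)
jl again: taken
ecx=M[108]=11
esi=0&11=0
eax=108+4=112
ebx=5+1=6
cmp ebx, 6  (cmp 6,6)
jl again: not taken
mov [104], esi → M[104]=0
halt.
Total executed instructions: 24.

24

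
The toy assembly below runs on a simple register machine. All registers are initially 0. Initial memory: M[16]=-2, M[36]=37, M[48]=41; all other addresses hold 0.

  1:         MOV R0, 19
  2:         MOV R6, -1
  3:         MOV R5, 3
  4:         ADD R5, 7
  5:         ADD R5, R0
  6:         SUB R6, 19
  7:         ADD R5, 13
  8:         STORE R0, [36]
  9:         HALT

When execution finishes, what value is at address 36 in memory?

after MOV R0, 19: R0=19
after MOV R6, -1: R6=-1
after MOV R5, 3: R5=3
after ADD R5, 7: R5=3+7=10
after ADD R5, R0: R5=10+19=29
after SUB R6, 19: R6=(-1)-19=-20
after ADD R5, 13: R5=29+13=42
STORE R0, [36] → M[36]=19
halt.

19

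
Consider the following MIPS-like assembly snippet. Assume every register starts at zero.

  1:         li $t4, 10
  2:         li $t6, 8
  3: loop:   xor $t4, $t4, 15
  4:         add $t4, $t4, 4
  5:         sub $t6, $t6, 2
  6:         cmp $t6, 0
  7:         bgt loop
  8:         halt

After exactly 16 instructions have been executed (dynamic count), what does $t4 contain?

9

li $t4, 10 → $t4=10
li $t6, 8 → $t6=8
xor $t4, $t4, 15 → $t4=10^15=5
add $t4, $t4, 4 → $t4=5+4=9
sub $t6, $t6, 2 → $t6=8-2=6
cmp $t6, 0  (cmp 6,0)
bgt loop: taken
xor $t4, $t4, 15 → $t4=9^15=6
add $t4, $t4, 4 → $t4=6+4=10
sub $t6, $t6, 2 → $t6=6-2=4
cmp $t6, 0  (cmp 4,0)
bgt loop: taken
xor $t4, $t4, 15 → $t4=10^15=5
add $t4, $t4, 4 → $t4=5+4=9
sub $t6, $t6, 2 → $t6=4-2=2
cmp $t6, 0  (cmp 2,0)
After step 16: $t4 = 9.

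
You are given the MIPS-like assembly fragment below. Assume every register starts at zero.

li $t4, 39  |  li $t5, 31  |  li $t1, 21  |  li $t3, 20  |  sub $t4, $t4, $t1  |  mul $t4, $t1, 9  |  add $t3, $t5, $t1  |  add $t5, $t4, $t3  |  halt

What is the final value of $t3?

52

$t4=39
$t5=31
$t1=21
$t3=20
$t4=39-21=18
$t4=21*9=189
$t3=31+21=52
$t5=189+52=241
halt.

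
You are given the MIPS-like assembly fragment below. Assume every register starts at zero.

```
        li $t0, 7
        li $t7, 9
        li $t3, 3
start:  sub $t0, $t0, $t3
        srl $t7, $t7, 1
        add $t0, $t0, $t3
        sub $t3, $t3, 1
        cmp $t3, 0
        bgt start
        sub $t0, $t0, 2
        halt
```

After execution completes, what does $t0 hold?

5

$t0=7
$t7=9
$t3=3
$t0=7-3=4
$t7=9>>1=4
$t0=4+3=7
$t3=3-1=2
cmp $t3, 0  (cmp 2,0)
bgt start: taken
$t0=7-2=5
$t7=4>>1=2
$t0=5+2=7
$t3=2-1=1
cmp $t3, 0  (cmp 1,0)
bgt start: taken
$t0=7-1=6
$t7=2>>1=1
$t0=6+1=7
$t3=1-1=0
cmp $t3, 0  (cmp 0,0)
bgt start: not taken
$t0=7-2=5
halt.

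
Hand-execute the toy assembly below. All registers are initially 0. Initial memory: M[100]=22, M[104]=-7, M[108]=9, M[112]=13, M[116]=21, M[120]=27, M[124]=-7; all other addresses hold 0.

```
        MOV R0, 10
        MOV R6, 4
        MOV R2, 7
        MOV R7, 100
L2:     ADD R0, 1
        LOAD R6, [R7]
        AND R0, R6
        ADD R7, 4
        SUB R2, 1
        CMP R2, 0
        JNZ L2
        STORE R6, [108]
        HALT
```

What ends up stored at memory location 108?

-7

MOV R0, 10 → R0=10
MOV R6, 4 → R6=4
MOV R2, 7 → R2=7
MOV R7, 100 → R7=100
ADD R0, 1 → R0=10+1=11
LOAD R6, [R7] → R6=M[100]=22
AND R0, R6 → R0=11&22=2
ADD R7, 4 → R7=100+4=104
SUB R2, 1 → R2=7-1=6
CMP R2, 0  (cmp 6,0)
JNZ L2: taken
ADD R0, 1 → R0=2+1=3
LOAD R6, [R7] → R6=M[104]=-7
AND R0, R6 → R0=3&(-7)=1
ADD R7, 4 → R7=104+4=108
SUB R2, 1 → R2=6-1=5
CMP R2, 0  (cmp 5,0)
JNZ L2: taken
ADD R0, 1 → R0=1+1=2
LOAD R6, [R7] → R6=M[108]=9
AND R0, R6 → R0=2&9=0
ADD R7, 4 → R7=108+4=112
SUB R2, 1 → R2=5-1=4
CMP R2, 0  (cmp 4,0)
JNZ L2: taken
ADD R0, 1 → R0=0+1=1
LOAD R6, [R7] → R6=M[112]=13
AND R0, R6 → R0=1&13=1
ADD R7, 4 → R7=112+4=116
SUB R2, 1 → R2=4-1=3
CMP R2, 0  (cmp 3,0)
JNZ L2: taken
ADD R0, 1 → R0=1+1=2
LOAD R6, [R7] → R6=M[116]=21
AND R0, R6 → R0=2&21=0
ADD R7, 4 → R7=116+4=120
SUB R2, 1 → R2=3-1=2
CMP R2, 0  (cmp 2,0)
JNZ L2: taken
ADD R0, 1 → R0=0+1=1
LOAD R6, [R7] → R6=M[120]=27
AND R0, R6 → R0=1&27=1
ADD R7, 4 → R7=120+4=124
SUB R2, 1 → R2=2-1=1
CMP R2, 0  (cmp 1,0)
JNZ L2: taken
ADD R0, 1 → R0=1+1=2
LOAD R6, [R7] → R6=M[124]=-7
AND R0, R6 → R0=2&(-7)=0
ADD R7, 4 → R7=124+4=128
SUB R2, 1 → R2=1-1=0
CMP R2, 0  (cmp 0,0)
JNZ L2: not taken
STORE R6, [108] → M[108]=-7
halt.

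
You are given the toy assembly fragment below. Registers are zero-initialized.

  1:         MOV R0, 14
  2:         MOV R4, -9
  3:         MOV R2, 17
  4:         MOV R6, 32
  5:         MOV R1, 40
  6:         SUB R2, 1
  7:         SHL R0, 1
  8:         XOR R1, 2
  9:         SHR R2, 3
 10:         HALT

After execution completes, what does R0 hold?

MOV R0, 14 → R0=14
MOV R4, -9 → R4=-9
MOV R2, 17 → R2=17
MOV R6, 32 → R6=32
MOV R1, 40 → R1=40
SUB R2, 1 → R2=17-1=16
SHL R0, 1 → R0=14<<1=28
XOR R1, 2 → R1=40^2=42
SHR R2, 3 → R2=16>>3=2
halt.

28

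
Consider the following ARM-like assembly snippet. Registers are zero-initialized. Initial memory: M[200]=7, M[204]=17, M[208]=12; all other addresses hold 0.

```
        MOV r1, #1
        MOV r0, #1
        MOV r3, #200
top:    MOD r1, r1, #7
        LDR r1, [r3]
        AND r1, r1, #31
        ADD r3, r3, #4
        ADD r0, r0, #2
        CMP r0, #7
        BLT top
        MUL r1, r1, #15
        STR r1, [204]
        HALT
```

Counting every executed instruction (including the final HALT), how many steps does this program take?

MOV r1, #1 → r1=1
MOV r0, #1 → r0=1
MOV r3, #200 → r3=200
MOD r1, r1, #7 → r1=1%7=1
LDR r1, [r3] → r1=M[200]=7
AND r1, r1, #31 → r1=7&31=7
ADD r3, r3, #4 → r3=200+4=204
ADD r0, r0, #2 → r0=1+2=3
CMP r0, #7  (cmp 3,7)
BLT top: taken
MOD r1, r1, #7 → r1=7%7=0
LDR r1, [r3] → r1=M[204]=17
AND r1, r1, #31 → r1=17&31=17
ADD r3, r3, #4 → r3=204+4=208
ADD r0, r0, #2 → r0=3+2=5
CMP r0, #7  (cmp 5,7)
BLT top: taken
MOD r1, r1, #7 → r1=17%7=3
LDR r1, [r3] → r1=M[208]=12
AND r1, r1, #31 → r1=12&31=12
ADD r3, r3, #4 → r3=208+4=212
ADD r0, r0, #2 → r0=5+2=7
CMP r0, #7  (cmp 7,7)
BLT top: not taken
MUL r1, r1, #15 → r1=12*15=180
STR r1, [204] → M[204]=180
halt.
Total executed instructions: 27.

27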